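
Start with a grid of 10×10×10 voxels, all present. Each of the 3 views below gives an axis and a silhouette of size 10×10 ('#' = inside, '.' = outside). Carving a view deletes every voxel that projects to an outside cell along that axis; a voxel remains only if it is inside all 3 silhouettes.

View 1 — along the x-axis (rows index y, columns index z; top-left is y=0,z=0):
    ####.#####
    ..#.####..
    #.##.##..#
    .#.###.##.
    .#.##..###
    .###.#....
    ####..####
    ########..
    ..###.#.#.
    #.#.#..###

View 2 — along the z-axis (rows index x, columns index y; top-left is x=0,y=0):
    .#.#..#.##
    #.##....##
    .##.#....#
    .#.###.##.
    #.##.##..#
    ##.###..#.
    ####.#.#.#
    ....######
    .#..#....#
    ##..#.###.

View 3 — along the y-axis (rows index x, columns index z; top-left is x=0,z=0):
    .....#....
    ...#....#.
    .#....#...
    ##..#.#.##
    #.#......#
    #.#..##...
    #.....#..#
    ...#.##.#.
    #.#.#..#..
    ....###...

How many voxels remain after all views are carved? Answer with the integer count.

full grid |V| = 1000
  1. axis=0 (YZ plane), |mask|=63  ⇒  voxels=630
  2. axis=2 (XY plane), |mask|=54  ⇒  voxels=332
  3. axis=1 (XZ plane), |mask|=32  ⇒  voxels=101

|visual hull| = 101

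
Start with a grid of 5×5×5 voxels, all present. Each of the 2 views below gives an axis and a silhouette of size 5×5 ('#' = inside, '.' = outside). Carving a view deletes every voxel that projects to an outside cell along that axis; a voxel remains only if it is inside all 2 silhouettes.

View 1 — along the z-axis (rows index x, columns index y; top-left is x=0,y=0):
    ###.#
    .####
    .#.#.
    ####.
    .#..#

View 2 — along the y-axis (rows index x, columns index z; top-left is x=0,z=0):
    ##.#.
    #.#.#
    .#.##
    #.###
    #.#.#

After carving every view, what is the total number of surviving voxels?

full grid |V| = 125
step 1: project along z, AND mask (16/25) → |grid| = 80
step 2: project along y, AND mask (16/25) → |grid| = 52

52 voxels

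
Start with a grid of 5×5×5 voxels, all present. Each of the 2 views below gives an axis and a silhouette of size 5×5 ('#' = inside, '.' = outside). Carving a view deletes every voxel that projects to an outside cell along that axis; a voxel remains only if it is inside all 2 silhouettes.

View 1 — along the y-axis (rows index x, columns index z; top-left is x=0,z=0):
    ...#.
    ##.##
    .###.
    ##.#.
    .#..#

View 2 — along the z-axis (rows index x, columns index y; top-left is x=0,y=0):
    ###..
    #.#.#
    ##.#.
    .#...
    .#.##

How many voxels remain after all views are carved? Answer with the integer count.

|visual hull| = 33

start: 5×5×5 = 125 voxels
[1] y-view keeps 13 columns → grid now 65
[2] z-view keeps 13 columns → grid now 33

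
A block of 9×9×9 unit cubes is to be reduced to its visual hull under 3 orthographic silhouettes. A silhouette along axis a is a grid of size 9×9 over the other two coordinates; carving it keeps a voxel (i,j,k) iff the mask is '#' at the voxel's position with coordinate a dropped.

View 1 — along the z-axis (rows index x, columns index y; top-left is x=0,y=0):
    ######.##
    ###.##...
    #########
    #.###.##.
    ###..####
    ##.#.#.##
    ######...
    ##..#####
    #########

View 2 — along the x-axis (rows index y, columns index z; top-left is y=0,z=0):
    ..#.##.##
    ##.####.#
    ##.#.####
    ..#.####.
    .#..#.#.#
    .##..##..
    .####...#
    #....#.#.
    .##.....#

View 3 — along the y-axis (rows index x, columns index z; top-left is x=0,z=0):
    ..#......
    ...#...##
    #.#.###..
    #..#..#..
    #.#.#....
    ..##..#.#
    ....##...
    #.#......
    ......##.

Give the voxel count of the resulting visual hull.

initial block: 9^3 = 729
step 1: project along z, AND mask (63/81) → |grid| = 567
step 2: project along x, AND mask (43/81) → |grid| = 304
step 3: project along y, AND mask (25/81) → |grid| = 88

|visual hull| = 88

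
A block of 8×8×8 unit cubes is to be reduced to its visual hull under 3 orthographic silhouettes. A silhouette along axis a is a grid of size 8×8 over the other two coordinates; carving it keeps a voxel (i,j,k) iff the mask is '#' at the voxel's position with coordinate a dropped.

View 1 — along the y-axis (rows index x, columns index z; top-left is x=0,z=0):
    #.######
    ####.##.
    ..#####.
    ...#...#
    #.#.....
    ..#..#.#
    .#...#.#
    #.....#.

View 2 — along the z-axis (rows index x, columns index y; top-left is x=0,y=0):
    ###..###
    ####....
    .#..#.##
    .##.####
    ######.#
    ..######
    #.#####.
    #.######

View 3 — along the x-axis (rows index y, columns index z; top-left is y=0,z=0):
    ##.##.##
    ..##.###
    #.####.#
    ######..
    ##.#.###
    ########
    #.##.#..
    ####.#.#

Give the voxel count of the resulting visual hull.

initial block: 8^3 = 512
V1 y: intersect with XZ mask (30 set) -- 240 left
V2 z: intersect with XY mask (46 set) -- 162 left
V3 x: intersect with YZ mask (47 set) -- 122 left

122 voxels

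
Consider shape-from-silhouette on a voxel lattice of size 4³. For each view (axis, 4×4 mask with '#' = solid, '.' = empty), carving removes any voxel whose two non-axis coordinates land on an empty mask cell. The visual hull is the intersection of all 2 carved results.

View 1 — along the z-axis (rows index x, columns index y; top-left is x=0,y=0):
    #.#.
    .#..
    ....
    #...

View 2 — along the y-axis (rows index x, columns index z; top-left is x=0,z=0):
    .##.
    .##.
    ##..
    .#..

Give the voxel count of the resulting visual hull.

before carving: 64 voxels (4×4×4)
  1. axis=2 (XY plane), |mask|=4  ⇒  voxels=16
  2. axis=1 (XZ plane), |mask|=7  ⇒  voxels=7

remaining voxels: 7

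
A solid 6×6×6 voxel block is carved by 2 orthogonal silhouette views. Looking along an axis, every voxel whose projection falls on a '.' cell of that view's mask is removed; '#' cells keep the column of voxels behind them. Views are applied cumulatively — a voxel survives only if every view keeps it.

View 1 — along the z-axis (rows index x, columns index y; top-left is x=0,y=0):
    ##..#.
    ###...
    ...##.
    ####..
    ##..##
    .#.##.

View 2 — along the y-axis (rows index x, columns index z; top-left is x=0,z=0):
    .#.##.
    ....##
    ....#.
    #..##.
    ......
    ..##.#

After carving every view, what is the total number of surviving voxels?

|visual hull| = 38

before carving: 216 voxels (6×6×6)
  1. axis=2 (XY plane), |mask|=19  ⇒  voxels=114
  2. axis=1 (XZ plane), |mask|=12  ⇒  voxels=38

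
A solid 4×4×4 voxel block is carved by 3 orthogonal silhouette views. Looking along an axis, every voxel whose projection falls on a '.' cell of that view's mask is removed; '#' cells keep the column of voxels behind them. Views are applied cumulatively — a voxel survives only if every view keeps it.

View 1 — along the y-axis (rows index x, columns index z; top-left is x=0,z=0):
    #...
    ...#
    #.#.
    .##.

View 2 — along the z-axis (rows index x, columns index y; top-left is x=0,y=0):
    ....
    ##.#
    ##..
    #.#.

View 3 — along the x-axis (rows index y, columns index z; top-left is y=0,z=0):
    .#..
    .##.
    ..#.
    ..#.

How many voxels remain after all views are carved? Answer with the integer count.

|visual hull| = 3

start: 4×4×4 = 64 voxels
carve view 1 (along y, XZ-mask fill 6/16): 24 voxels remain
carve view 2 (along z, XY-mask fill 7/16): 11 voxels remain
carve view 3 (along x, YZ-mask fill 5/16): 3 voxels remain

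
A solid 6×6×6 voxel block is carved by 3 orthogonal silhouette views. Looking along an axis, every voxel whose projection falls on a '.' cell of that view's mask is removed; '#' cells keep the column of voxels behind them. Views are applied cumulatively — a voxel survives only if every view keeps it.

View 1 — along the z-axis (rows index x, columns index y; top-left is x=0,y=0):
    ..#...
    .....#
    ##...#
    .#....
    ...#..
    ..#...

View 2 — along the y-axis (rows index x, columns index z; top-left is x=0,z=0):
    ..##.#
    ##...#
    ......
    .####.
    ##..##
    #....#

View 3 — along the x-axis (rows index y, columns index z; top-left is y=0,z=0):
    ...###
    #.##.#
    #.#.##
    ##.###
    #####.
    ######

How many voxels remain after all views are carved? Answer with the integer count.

full grid |V| = 216
carve view 1 (along z, XY-mask fill 8/36): 48 voxels remain
carve view 2 (along y, XZ-mask fill 16/36): 16 voxels remain
carve view 3 (along x, YZ-mask fill 27/36): 13 voxels remain

|visual hull| = 13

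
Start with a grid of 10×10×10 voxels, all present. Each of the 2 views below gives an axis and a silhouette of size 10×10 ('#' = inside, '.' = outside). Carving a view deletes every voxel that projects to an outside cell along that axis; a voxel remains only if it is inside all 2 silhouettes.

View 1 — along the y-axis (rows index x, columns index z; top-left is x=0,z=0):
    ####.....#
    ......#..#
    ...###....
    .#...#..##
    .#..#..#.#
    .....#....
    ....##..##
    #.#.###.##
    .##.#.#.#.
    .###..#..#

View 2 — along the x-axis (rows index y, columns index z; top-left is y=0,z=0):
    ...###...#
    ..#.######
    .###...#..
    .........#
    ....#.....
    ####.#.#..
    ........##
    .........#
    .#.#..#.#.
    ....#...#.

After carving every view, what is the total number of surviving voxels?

|visual hull| = 138

start: 10×10×10 = 1000 voxels
[1] y-view keeps 40 columns → grid now 400
[2] x-view keeps 32 columns → grid now 138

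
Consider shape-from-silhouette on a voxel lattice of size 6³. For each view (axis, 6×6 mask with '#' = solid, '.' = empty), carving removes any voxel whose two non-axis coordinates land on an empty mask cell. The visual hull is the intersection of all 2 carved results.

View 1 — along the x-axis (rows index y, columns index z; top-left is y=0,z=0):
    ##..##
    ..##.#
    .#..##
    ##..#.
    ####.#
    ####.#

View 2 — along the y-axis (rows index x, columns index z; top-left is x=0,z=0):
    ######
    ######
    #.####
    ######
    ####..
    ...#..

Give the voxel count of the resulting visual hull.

initial block: 6^3 = 216
[1] x-view keeps 23 columns → grid now 138
[2] y-view keeps 28 columns → grid now 105

|visual hull| = 105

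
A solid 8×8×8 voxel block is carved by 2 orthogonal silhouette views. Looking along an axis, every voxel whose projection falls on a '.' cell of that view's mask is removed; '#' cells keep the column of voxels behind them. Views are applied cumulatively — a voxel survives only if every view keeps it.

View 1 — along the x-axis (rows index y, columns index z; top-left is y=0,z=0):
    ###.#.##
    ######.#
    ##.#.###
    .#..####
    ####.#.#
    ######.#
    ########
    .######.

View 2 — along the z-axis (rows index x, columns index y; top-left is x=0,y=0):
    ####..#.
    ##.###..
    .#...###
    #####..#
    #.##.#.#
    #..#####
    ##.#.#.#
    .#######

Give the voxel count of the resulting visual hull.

voxel count = 271

before carving: 512 voxels (8×8×8)
after view 1 [x-axis, 51 of 64 cells solid] → remaining = 408
after view 2 [z-axis, 43 of 64 cells solid] → remaining = 271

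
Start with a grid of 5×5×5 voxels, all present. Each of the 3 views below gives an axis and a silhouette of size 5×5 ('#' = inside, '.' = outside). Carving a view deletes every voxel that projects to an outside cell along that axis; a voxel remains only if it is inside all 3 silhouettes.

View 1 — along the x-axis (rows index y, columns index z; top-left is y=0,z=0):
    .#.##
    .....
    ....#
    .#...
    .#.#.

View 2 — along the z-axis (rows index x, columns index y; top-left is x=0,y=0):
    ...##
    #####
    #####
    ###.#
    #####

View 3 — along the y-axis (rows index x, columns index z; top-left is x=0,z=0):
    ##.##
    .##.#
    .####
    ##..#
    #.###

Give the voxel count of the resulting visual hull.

voxel count = 23

full grid |V| = 125
step 1: project along x, AND mask (7/25) → |grid| = 35
step 2: project along z, AND mask (21/25) → |grid| = 30
step 3: project along y, AND mask (18/25) → |grid| = 23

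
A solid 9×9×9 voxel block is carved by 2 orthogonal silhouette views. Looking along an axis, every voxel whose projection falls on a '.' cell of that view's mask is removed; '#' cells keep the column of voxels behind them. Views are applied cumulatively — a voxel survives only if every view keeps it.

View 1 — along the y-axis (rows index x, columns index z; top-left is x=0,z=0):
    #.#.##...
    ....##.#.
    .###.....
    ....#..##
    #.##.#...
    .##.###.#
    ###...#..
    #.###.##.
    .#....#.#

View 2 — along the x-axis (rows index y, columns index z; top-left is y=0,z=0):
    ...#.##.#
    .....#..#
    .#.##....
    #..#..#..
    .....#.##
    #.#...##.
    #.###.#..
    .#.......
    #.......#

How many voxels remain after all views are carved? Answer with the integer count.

|visual hull| = 104

before carving: 729 voxels (9×9×9)
V1 y: intersect with XZ mask (36 set) -- 324 left
V2 x: intersect with YZ mask (27 set) -- 104 left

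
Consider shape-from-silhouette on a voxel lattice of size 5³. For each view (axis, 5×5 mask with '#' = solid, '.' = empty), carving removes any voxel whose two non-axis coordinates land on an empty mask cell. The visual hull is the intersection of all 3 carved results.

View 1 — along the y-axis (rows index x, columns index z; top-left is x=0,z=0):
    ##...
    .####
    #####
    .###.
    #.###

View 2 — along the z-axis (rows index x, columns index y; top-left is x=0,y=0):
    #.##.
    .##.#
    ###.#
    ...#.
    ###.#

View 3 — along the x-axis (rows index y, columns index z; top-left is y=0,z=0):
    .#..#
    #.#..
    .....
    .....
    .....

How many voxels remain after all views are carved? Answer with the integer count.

voxel count = 9

start: 5×5×5 = 125 voxels
after view 1 [y-axis, 18 of 25 cells solid] → remaining = 90
after view 2 [z-axis, 15 of 25 cells solid] → remaining = 57
after view 3 [x-axis, 4 of 25 cells solid] → remaining = 9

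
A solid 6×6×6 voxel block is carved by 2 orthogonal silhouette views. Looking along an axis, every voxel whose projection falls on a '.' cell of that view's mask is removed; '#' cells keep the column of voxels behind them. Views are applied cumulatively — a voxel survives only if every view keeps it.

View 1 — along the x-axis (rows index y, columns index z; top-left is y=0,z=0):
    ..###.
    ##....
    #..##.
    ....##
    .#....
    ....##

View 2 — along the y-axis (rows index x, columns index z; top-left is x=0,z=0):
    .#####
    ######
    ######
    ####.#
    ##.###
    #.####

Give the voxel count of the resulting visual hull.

full grid |V| = 216
carve view 1 (along x, YZ-mask fill 13/36): 78 voxels remain
carve view 2 (along y, XZ-mask fill 32/36): 69 voxels remain

|visual hull| = 69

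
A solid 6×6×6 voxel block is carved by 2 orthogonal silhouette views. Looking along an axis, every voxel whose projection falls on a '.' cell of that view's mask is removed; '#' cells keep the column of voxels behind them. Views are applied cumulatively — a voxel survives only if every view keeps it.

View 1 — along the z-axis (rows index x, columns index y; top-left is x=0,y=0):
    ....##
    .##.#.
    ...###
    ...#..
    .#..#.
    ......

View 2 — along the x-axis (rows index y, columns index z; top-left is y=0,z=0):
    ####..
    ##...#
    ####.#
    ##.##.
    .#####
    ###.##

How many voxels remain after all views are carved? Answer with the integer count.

full grid |V| = 216
after view 1 [z-axis, 11 of 36 cells solid] → remaining = 66
after view 2 [x-axis, 26 of 36 cells solid] → remaining = 49

remaining voxels: 49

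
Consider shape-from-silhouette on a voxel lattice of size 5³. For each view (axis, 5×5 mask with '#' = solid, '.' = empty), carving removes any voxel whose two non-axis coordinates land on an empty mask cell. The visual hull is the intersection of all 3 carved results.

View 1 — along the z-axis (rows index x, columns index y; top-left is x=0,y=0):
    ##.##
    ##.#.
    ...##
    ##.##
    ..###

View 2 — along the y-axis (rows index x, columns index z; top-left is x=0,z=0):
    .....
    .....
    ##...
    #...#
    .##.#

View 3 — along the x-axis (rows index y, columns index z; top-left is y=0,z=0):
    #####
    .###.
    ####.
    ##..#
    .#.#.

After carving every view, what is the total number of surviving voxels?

|visual hull| = 12

start: 5×5×5 = 125 voxels
V1 z: intersect with XY mask (16 set) -- 80 left
V2 y: intersect with XZ mask (7 set) -- 21 left
V3 x: intersect with YZ mask (17 set) -- 12 left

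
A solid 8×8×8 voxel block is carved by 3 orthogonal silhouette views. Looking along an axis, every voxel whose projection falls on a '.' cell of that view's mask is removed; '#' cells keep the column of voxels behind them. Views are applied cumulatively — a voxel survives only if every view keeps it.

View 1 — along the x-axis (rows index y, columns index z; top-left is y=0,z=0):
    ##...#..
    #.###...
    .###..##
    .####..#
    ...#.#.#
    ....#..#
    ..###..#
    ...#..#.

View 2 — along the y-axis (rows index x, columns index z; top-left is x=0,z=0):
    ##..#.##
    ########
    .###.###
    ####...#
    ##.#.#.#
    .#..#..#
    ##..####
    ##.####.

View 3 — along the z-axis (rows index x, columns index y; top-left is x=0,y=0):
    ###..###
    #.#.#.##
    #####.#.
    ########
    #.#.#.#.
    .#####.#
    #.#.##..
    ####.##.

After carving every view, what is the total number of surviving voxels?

remaining voxels: 113

full grid |V| = 512
V1 x: intersect with YZ mask (28 set) -- 224 left
V2 y: intersect with XZ mask (44 set) -- 153 left
V3 z: intersect with XY mask (45 set) -- 113 left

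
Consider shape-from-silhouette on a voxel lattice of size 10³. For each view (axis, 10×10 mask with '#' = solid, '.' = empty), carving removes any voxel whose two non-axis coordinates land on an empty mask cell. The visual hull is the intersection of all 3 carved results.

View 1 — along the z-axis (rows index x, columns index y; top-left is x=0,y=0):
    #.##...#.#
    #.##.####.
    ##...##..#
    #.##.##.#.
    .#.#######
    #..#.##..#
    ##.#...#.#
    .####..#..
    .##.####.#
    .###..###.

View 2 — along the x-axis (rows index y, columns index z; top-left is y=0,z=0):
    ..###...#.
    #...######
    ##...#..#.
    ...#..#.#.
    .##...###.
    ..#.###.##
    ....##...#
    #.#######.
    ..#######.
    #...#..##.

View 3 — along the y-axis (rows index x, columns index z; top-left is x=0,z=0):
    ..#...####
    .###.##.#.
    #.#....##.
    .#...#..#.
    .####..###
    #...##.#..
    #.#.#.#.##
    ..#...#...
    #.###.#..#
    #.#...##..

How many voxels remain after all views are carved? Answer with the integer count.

start: 10×10×10 = 1000 voxels
V1 z: intersect with XY mask (59 set) -- 590 left
V2 x: intersect with YZ mask (51 set) -- 294 left
V3 y: intersect with XZ mask (47 set) -- 148 left

remaining voxels: 148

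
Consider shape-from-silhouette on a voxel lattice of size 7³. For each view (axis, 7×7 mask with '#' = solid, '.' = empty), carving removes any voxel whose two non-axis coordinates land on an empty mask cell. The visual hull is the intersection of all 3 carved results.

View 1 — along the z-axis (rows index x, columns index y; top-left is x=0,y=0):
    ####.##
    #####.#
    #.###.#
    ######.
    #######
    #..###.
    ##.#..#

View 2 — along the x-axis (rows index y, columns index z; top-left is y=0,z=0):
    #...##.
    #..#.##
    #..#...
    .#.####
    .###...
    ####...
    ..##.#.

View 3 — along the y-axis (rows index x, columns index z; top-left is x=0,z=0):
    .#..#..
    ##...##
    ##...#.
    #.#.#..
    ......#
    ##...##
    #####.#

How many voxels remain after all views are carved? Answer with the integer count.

remaining voxels: 51

before carving: 343 voxels (7×7×7)
V1 z: intersect with XY mask (38 set) -- 266 left
V2 x: intersect with YZ mask (24 set) -- 132 left
V3 y: intersect with XZ mask (23 set) -- 51 left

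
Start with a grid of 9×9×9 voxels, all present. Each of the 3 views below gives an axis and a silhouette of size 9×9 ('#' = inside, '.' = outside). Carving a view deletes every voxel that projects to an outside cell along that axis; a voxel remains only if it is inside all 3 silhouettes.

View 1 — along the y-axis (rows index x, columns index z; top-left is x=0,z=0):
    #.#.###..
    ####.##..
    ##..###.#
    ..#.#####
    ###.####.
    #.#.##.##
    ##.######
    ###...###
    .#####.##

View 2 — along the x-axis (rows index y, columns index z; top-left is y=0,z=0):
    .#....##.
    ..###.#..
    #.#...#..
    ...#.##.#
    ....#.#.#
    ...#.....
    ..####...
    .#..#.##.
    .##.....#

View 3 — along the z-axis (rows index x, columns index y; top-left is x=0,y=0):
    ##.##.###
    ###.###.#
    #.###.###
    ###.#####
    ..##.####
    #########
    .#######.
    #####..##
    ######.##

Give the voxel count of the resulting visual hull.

initial block: 9^3 = 729
[1] y-view keeps 57 columns → grid now 513
[2] x-view keeps 29 columns → grid now 181
[3] z-view keeps 66 columns → grid now 150

voxel count = 150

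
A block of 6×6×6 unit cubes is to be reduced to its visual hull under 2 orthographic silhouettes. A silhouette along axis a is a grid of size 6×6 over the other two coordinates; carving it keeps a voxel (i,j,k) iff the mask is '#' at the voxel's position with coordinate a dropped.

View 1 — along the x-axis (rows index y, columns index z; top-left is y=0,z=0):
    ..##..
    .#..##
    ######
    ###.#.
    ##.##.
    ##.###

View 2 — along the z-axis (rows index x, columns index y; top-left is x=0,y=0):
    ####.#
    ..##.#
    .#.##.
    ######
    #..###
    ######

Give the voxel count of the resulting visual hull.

start: 6×6×6 = 216 voxels
V1 x: intersect with YZ mask (24 set) -- 144 left
V2 z: intersect with XY mask (27 set) -- 109 left

109 voxels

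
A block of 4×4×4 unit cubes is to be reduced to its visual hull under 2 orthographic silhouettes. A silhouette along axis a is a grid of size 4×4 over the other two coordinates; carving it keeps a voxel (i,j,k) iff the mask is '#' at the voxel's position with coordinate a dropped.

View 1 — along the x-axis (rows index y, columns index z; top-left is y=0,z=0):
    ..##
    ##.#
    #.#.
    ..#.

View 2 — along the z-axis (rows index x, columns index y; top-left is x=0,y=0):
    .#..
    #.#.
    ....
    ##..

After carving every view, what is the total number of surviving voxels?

12 voxels

full grid |V| = 64
after view 1 [x-axis, 8 of 16 cells solid] → remaining = 32
after view 2 [z-axis, 5 of 16 cells solid] → remaining = 12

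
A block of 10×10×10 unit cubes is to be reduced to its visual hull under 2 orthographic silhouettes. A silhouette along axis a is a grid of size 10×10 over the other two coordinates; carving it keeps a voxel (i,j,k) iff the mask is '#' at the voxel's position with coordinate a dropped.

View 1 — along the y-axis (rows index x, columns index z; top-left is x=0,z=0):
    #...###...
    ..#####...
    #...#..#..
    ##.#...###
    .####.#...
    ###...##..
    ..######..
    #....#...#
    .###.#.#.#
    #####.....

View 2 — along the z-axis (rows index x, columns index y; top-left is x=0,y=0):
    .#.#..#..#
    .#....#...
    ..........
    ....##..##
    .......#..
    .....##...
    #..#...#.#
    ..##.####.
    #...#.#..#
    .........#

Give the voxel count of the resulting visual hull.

start: 10×10×10 = 1000 voxels
carve view 1 (along y, XZ-mask fill 48/100): 480 voxels remain
carve view 2 (along z, XY-mask fill 28/100): 136 voxels remain

136 voxels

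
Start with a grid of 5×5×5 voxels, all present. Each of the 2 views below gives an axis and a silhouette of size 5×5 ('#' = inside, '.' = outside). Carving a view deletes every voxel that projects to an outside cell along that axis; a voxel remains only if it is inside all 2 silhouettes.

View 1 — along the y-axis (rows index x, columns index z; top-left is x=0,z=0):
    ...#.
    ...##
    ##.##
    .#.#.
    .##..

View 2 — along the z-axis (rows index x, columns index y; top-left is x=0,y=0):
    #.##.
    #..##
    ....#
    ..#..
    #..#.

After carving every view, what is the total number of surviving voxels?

voxel count = 19

initial block: 5^3 = 125
  1. axis=1 (XZ plane), |mask|=11  ⇒  voxels=55
  2. axis=2 (XY plane), |mask|=10  ⇒  voxels=19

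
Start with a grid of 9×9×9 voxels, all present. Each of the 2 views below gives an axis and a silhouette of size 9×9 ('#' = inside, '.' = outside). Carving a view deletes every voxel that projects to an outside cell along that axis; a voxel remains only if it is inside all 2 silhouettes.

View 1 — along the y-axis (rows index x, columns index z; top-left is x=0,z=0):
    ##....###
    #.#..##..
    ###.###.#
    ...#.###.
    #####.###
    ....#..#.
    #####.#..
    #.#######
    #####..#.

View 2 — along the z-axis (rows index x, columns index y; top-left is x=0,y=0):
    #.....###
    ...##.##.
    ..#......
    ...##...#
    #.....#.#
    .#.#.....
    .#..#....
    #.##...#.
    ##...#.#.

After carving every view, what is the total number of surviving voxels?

voxel count = 151

start: 9×9×9 = 729 voxels
step 1: project along y, AND mask (50/81) → |grid| = 450
step 2: project along z, AND mask (27/81) → |grid| = 151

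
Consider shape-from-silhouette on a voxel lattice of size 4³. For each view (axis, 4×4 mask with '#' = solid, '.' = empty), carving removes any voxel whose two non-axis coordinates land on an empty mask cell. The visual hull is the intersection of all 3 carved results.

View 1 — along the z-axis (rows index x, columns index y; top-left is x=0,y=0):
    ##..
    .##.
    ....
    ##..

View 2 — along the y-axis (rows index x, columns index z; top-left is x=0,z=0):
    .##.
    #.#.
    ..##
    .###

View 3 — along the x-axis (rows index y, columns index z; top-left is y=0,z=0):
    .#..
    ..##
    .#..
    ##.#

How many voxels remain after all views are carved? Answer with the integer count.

start: 4×4×4 = 64 voxels
[1] z-view keeps 6 columns → grid now 24
[2] y-view keeps 9 columns → grid now 14
[3] x-view keeps 7 columns → grid now 6

voxel count = 6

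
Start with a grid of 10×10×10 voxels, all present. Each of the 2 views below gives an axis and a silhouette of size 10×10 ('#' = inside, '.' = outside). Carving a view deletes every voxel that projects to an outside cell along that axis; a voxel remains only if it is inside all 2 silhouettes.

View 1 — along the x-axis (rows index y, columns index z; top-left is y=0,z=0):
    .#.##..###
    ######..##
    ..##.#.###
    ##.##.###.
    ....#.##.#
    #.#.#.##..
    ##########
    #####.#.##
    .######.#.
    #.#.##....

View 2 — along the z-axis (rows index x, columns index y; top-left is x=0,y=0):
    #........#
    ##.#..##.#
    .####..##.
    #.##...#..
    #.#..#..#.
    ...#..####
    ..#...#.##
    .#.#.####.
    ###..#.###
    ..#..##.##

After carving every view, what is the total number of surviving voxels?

voxel count = 328

initial block: 10^3 = 1000
[1] x-view keeps 65 columns → grid now 650
[2] z-view keeps 49 columns → grid now 328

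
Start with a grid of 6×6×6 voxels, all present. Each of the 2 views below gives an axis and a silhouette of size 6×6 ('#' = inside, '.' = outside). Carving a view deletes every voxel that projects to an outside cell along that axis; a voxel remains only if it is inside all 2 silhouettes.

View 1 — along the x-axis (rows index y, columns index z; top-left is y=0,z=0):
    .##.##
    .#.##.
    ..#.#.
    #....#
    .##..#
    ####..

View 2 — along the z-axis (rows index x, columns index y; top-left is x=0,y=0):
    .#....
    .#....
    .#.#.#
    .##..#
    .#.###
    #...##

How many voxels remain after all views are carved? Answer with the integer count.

initial block: 6^3 = 216
carve view 1 (along x, YZ-mask fill 18/36): 108 voxels remain
carve view 2 (along z, XY-mask fill 15/36): 47 voxels remain

|visual hull| = 47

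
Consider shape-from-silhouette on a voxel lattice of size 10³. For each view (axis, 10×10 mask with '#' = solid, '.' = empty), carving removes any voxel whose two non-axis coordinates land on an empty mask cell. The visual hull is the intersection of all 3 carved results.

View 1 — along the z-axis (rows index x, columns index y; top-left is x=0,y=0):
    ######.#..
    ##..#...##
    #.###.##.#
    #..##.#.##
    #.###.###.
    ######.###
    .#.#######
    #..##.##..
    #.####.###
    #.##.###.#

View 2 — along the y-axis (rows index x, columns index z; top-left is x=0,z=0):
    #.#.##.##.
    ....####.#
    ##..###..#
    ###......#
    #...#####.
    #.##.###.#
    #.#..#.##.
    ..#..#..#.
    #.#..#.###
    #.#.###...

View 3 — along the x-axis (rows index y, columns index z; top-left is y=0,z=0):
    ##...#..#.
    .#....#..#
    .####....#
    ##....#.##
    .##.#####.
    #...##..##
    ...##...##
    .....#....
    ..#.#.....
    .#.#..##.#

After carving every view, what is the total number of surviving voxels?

full grid |V| = 1000
after view 1 [z-axis, 69 of 100 cells solid] → remaining = 690
after view 2 [y-axis, 53 of 100 cells solid] → remaining = 376
after view 3 [x-axis, 41 of 100 cells solid] → remaining = 151

|visual hull| = 151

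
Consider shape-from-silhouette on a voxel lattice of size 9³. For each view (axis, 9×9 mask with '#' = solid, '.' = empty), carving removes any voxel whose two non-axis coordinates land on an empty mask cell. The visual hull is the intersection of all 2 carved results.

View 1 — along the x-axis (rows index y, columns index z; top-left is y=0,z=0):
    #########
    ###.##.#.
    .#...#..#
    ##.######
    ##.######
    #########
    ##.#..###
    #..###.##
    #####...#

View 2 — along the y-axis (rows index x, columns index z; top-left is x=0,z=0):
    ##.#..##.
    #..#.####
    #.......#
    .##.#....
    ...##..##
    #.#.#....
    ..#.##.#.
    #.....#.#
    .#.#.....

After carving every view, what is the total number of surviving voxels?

voxel count = 221

full grid |V| = 729
V1 x: intersect with YZ mask (61 set) -- 549 left
V2 y: intersect with XZ mask (32 set) -- 221 left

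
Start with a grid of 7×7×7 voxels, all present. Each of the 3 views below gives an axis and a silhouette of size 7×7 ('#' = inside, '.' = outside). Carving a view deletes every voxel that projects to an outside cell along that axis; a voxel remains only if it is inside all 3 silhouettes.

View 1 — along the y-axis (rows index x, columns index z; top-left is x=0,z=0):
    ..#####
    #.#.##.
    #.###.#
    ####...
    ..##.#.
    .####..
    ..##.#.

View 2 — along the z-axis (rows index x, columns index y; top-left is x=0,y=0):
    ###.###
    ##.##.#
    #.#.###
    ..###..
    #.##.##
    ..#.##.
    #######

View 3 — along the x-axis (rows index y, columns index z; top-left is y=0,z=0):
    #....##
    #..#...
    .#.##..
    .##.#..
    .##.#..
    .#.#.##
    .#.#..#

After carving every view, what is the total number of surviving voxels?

before carving: 343 voxels (7×7×7)
  1. axis=1 (XZ plane), |mask|=28  ⇒  voxels=196
  2. axis=2 (XY plane), |mask|=34  ⇒  voxels=135
  3. axis=0 (YZ plane), |mask|=21  ⇒  voxels=57

voxel count = 57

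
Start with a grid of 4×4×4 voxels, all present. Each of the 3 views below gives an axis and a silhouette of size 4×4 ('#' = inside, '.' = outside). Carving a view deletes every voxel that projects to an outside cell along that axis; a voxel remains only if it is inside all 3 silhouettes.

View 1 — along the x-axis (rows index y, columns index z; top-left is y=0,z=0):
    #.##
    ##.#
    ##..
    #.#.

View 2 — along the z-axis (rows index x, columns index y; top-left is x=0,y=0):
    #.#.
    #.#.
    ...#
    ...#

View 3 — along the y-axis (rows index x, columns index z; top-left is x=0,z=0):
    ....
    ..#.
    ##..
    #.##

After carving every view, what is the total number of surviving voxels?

full grid |V| = 64
carve view 1 (along x, YZ-mask fill 10/16): 40 voxels remain
carve view 2 (along z, XY-mask fill 6/16): 14 voxels remain
carve view 3 (along y, XZ-mask fill 6/16): 4 voxels remain

remaining voxels: 4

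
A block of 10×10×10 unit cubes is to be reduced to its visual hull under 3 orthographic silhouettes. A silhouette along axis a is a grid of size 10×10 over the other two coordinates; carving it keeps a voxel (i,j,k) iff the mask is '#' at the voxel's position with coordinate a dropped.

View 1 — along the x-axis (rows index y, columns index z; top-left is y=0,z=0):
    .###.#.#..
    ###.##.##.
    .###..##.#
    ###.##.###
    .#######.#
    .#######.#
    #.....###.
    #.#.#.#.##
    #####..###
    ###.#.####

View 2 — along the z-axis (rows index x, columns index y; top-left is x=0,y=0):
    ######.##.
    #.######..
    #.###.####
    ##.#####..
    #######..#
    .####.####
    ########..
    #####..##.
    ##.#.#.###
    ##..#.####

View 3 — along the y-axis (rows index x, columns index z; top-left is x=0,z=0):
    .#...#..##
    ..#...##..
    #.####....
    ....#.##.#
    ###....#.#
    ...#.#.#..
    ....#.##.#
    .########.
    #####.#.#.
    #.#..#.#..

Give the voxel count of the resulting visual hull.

voxel count = 242

initial block: 10^3 = 1000
after view 1 [x-axis, 68 of 100 cells solid] → remaining = 680
after view 2 [z-axis, 75 of 100 cells solid] → remaining = 505
after view 3 [y-axis, 47 of 100 cells solid] → remaining = 242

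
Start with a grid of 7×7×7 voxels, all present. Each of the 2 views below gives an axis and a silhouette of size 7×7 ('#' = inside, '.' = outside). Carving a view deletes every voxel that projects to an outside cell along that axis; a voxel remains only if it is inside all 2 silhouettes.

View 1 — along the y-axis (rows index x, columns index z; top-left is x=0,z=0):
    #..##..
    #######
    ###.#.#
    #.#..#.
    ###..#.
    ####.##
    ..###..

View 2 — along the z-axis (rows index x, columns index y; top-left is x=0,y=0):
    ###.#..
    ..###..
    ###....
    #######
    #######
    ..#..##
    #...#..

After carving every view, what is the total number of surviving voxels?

voxel count = 121

start: 7×7×7 = 343 voxels
[1] y-view keeps 31 columns → grid now 217
[2] z-view keeps 29 columns → grid now 121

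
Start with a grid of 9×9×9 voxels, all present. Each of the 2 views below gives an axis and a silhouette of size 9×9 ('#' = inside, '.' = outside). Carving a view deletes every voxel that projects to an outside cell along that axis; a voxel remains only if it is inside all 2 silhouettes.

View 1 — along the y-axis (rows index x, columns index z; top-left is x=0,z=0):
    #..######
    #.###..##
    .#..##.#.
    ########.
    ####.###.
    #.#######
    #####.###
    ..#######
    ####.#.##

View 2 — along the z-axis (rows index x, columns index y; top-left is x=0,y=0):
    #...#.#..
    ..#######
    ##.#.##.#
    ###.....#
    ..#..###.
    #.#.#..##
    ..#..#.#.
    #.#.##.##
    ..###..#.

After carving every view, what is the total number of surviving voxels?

initial block: 9^3 = 729
[1] y-view keeps 62 columns → grid now 558
[2] z-view keeps 42 columns → grid now 281

281 voxels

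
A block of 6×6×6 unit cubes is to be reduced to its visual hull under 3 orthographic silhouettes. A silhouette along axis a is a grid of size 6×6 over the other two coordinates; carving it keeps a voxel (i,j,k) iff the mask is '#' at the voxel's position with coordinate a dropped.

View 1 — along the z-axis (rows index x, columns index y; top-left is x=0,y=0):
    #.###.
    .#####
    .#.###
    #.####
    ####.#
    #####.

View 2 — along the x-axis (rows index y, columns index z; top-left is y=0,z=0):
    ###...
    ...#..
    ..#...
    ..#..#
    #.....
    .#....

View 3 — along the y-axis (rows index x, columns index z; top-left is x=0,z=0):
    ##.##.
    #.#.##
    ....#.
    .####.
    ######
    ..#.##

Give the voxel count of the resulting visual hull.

full grid |V| = 216
step 1: project along z, AND mask (28/36) → |grid| = 168
step 2: project along x, AND mask (9/36) → |grid| = 42
step 3: project along y, AND mask (22/36) → |grid| = 24

24 voxels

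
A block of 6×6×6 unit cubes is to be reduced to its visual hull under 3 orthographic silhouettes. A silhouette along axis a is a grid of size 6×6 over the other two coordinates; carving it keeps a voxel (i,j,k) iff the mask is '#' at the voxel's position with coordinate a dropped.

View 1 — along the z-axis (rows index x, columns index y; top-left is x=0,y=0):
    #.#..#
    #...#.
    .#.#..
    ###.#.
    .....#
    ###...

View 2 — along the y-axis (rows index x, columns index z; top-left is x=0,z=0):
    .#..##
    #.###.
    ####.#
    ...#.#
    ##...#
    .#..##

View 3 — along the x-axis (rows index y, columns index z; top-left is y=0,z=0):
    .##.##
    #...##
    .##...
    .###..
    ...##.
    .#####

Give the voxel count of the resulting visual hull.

27 voxels

initial block: 6^3 = 216
V1 z: intersect with XY mask (15 set) -- 90 left
V2 y: intersect with XZ mask (20 set) -- 47 left
V3 x: intersect with YZ mask (19 set) -- 27 left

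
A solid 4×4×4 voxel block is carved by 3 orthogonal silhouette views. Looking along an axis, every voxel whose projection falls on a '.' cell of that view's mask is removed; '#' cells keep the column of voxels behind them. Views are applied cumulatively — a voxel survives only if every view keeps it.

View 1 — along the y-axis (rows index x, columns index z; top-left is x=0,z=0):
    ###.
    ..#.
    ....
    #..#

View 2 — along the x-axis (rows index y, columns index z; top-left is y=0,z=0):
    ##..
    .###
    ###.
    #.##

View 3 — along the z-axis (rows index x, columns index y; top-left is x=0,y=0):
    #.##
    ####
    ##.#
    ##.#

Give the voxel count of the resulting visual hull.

before carving: 64 voxels (4×4×4)
  1. axis=1 (XZ plane), |mask|=6  ⇒  voxels=24
  2. axis=0 (YZ plane), |mask|=11  ⇒  voxels=17
  3. axis=2 (XY plane), |mask|=13  ⇒  voxels=14

voxel count = 14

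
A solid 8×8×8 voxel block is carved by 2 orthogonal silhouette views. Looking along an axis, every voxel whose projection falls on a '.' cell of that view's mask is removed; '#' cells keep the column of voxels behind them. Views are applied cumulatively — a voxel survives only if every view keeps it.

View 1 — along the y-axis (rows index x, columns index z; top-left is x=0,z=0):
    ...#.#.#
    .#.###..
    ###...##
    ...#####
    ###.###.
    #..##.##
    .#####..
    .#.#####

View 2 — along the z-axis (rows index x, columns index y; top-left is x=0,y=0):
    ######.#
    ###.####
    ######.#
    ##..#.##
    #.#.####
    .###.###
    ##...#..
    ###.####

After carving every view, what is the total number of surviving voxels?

full grid |V| = 512
after view 1 [y-axis, 39 of 64 cells solid] → remaining = 312
after view 2 [z-axis, 48 of 64 cells solid] → remaining = 232

voxel count = 232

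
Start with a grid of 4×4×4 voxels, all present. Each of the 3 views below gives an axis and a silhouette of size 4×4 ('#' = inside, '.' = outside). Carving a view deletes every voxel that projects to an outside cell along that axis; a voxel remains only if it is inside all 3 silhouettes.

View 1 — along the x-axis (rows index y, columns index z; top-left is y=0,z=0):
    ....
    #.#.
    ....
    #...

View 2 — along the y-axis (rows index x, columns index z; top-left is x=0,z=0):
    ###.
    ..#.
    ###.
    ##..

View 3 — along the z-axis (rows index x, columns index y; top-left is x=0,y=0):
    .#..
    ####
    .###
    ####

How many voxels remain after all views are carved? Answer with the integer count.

voxel count = 8

full grid |V| = 64
V1 x: intersect with YZ mask (3 set) -- 12 left
V2 y: intersect with XZ mask (9 set) -- 9 left
V3 z: intersect with XY mask (12 set) -- 8 left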